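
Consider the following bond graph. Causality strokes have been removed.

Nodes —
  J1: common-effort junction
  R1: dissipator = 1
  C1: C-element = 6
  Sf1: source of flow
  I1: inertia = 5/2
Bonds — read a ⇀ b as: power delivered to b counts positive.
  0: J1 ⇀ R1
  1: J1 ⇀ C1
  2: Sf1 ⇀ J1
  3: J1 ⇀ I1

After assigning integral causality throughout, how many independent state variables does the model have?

β2 →Sf1  (Sf1 (Sf) sets flow on bond)
β1 →J1  (C1 integral (e out))
β0 →R1  (J1: bond 1 brought effort, rest push out)
β3 →I1  (common-e at J1 fixed by 1)

2  (C1, I1 all integral)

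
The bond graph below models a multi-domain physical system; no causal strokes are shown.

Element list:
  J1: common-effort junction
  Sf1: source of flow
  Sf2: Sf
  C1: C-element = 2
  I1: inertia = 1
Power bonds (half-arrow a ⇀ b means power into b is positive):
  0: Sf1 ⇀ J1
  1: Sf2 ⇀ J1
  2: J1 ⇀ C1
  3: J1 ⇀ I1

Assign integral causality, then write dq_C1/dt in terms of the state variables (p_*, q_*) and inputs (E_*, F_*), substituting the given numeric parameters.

bond 0 |Sf1  (source Sf1 imposes f)
bond 1 |Sf2  (source Sf2 imposes f)
bond 2 |J1  (C1: C, integral causality)
bond 3 |I1  (J1: bond 2 brought effort, rest push out)

dq_C1/dt = F_Sf1 + F_Sf2 - p_I1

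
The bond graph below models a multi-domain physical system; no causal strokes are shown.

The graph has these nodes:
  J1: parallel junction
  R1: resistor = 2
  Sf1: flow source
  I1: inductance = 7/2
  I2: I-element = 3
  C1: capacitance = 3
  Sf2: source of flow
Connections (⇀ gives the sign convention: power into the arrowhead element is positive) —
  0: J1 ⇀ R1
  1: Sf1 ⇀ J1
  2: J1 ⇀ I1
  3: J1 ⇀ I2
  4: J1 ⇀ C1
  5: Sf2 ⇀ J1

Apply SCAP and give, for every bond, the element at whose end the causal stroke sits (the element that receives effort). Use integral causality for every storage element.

bond 0 |R1
bond 1 |Sf1
bond 2 |I1
bond 3 |I2
bond 4 |J1
bond 5 |Sf2

β1 →Sf1  (Sf1: flow source, stroke at near end)
β5 →Sf2  (source Sf2 imposes f)
β2 →I1  (I1: I, integral causality)
β3 →I2  (I2 outputs flow p/I2)
β4 →J1  (C1 outputs effort q/C1)
β0 →R1  (common-e at J1 fixed by 4)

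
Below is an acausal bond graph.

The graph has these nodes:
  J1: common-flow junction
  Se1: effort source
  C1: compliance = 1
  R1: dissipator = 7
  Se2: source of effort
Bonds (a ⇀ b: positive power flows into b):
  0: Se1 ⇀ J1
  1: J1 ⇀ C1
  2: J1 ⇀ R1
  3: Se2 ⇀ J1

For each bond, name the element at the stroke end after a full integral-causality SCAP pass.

bond 0 stroke at J1
bond 1 stroke at J1
bond 2 stroke at R1
bond 3 stroke at J1

#0 →J1  (Se1 fixes effort; stroke away)
#3 →J1  (Se2: effort source, stroke at far end)
#1 →J1  (C1: C, integral causality)
#2 →R1  (only one flow-in slot at J1)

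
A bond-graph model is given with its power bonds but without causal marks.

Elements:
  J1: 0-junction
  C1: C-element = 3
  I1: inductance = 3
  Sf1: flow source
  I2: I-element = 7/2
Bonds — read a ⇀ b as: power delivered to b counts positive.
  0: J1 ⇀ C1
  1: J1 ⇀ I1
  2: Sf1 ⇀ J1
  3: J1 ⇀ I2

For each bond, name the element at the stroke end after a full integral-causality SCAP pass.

bond 2 →Sf1  (Sf1 (Sf) sets flow on bond)
bond 0 →J1  (C1 outputs effort q/C1)
bond 1 →I1  (common-e at J1 fixed by 0)
bond 3 →I2  (0-jn J1 has e-setter on 0)

β0 |J1
β1 |I1
β2 |Sf1
β3 |I2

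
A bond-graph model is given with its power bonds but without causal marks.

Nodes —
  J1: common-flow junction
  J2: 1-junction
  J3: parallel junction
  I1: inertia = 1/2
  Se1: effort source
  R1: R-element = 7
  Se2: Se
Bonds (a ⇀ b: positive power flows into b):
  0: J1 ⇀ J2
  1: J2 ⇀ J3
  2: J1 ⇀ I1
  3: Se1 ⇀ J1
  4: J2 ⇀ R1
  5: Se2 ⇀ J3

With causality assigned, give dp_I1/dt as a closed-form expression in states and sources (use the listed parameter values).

#3 stroke at J1  (Se1 (Se) sets effort on bond)
#5 stroke at J3  (Se2 (Se) sets effort on bond)
#1 stroke at J2  (0-jn J3 has e-setter on 5)
#2 stroke at I1  (I1 integral (f out))
#0 stroke at J1  (J1: bond 2 brought flow, rest push out)
#4 stroke at J2  (J2 flow already set via bond 0)

dp_I1/dt = E_Se1 - E_Se2 - 14*p_I1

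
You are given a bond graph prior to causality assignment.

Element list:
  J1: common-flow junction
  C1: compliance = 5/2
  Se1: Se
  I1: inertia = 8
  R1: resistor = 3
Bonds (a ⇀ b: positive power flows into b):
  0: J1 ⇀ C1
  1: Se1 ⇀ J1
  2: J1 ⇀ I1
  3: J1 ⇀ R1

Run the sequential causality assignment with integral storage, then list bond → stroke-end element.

bond 0 →J1
bond 1 →J1
bond 2 →I1
bond 3 →J1

β1 stroke→J1  (Se1 (Se) sets effort on bond)
β0 stroke→J1  (C1 outputs effort q/C1)
β2 stroke→I1  (I1 integral (f out))
β3 stroke→J1  (J1: bond 2 brought flow, rest push out)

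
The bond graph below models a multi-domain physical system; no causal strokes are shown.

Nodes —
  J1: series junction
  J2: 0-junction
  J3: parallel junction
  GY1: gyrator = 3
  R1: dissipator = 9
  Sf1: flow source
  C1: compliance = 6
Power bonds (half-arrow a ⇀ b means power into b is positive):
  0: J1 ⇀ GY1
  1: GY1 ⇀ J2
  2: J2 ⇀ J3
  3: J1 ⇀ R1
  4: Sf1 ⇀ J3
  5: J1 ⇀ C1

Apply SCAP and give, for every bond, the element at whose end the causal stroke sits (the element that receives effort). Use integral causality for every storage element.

β4 |Sf1  (source Sf1 imposes f)
β2 |J3  (only one effort-in slot at J3)
β1 |J2  (only one effort-in slot at J2)
β0 |J1  (through GY1, causality inverts; strokes same side of GY1)
β5 |J1  (prefer integral on C1)
β3 |R1  (only one flow-in slot at J1)

#0 stroke at J1
#1 stroke at J2
#2 stroke at J3
#3 stroke at R1
#4 stroke at Sf1
#5 stroke at J1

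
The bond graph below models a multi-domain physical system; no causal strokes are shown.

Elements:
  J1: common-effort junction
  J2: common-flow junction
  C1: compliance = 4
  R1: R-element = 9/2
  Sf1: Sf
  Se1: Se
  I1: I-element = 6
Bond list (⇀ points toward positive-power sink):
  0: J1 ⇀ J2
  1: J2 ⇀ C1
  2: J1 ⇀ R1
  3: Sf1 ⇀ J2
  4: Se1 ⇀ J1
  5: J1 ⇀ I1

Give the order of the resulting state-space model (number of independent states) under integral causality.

2  (C1, I1 all integral)

b3 stroke at Sf1  (Sf1 (Sf) sets flow on bond)
b4 stroke at J1  (Se1 (Se) sets effort on bond)
b0 stroke at J2  (0-jn J1 has e-setter on 4)
b2 stroke at R1  (0-jn J1 has e-setter on 4)
b5 stroke at I1  (J1 effort already set via bond 4)
b1 stroke at J2  (J2: bond 3 brought flow, rest push out)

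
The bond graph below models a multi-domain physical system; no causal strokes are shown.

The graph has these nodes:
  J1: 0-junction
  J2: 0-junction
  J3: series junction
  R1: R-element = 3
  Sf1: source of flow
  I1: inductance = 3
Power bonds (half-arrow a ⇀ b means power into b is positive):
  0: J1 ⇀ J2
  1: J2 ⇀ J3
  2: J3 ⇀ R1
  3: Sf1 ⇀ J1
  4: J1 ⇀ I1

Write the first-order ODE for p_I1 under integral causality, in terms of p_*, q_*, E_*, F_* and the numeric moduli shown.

bond 3 |Sf1  (source Sf1 imposes f)
bond 4 |I1  (I1: I, integral causality)
bond 0 |J1  (J1: last free bond brings effort in)
bond 1 |J2  (closing 0-jn rule on J2)
bond 2 |J3  (common-f at J3 fixed by 1)

dp_I1/dt = 3*F_Sf1 - p_I1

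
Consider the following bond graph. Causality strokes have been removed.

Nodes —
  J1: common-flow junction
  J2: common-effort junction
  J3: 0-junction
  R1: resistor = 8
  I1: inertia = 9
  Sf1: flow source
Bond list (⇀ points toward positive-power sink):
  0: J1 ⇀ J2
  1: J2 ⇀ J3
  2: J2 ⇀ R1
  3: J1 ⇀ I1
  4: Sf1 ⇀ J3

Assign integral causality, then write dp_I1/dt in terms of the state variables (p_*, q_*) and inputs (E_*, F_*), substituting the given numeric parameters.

dp_I1/dt = -8*F_Sf1 - 8*p_I1/9

β4 stroke at Sf1  (source Sf1 imposes f)
β1 stroke at J3  (only one effort-in slot at J3)
β3 stroke at I1  (I1: I, integral causality)
β0 stroke at J1  (J1 flow already set via bond 3)
β2 stroke at J2  (J2 needs exactly one e-in)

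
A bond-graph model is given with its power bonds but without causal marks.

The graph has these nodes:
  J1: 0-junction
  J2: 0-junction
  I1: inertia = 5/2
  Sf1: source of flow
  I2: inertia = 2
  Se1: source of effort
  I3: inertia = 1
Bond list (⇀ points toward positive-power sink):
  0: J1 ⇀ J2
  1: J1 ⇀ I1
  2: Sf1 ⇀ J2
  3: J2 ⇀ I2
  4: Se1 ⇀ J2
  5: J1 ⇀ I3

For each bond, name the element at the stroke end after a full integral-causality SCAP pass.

bond 2 →Sf1  (source Sf1 imposes f)
bond 4 →J2  (Se1: effort source, stroke at far end)
bond 0 →J1  (common-e at J2 fixed by 4)
bond 3 →I2  (J2 effort already set via bond 4)
bond 1 →I1  (0-jn J1 has e-setter on 0)
bond 5 →I3  (J1: bond 0 brought effort, rest push out)

b0 |J1
b1 |I1
b2 |Sf1
b3 |I2
b4 |J2
b5 |I3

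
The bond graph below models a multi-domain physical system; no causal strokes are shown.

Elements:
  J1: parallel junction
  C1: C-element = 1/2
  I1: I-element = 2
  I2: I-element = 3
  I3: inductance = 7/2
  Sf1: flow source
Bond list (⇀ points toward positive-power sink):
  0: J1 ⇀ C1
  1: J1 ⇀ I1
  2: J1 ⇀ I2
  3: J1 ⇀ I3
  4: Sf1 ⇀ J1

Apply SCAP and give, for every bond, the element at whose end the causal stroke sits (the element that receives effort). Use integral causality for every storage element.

b4 →Sf1  (Sf1 (Sf) sets flow on bond)
b0 →J1  (C1: C, integral causality)
b1 →I1  (J1 effort already set via bond 0)
b2 →I2  (common-e at J1 fixed by 0)
b3 →I3  (0-jn J1 has e-setter on 0)

bond 0 stroke→J1
bond 1 stroke→I1
bond 2 stroke→I2
bond 3 stroke→I3
bond 4 stroke→Sf1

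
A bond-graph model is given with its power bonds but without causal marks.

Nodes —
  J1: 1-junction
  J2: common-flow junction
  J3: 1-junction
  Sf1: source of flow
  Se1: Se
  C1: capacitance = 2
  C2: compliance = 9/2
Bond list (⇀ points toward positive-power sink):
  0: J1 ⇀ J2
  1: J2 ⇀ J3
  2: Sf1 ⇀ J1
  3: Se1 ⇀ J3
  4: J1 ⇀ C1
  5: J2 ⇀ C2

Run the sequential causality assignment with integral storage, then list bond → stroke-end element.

#2 →Sf1  (Sf1 (Sf) sets flow on bond)
#3 →J3  (Se1 (Se) sets effort on bond)
#0 →J1  (common-f at J1 fixed by 2)
#4 →J1  (1-jn J1 has f-setter on 2)
#1 →J2  (1-jn J2 has f-setter on 0)
#5 →J2  (J2 flow already set via bond 0)

bond 0 stroke→J1
bond 1 stroke→J2
bond 2 stroke→Sf1
bond 3 stroke→J3
bond 4 stroke→J1
bond 5 stroke→J2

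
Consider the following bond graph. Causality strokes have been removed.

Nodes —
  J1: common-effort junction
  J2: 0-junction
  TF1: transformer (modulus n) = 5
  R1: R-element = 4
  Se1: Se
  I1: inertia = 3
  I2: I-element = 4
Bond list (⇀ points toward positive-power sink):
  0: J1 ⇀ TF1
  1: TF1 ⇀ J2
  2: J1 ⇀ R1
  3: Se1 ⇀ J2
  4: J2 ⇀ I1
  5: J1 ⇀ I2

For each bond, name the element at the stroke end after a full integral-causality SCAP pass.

b0 →J1
b1 →TF1
b2 →R1
b3 →J2
b4 →I1
b5 →I2

bond 3 stroke→J2  (Se1: effort source, stroke at far end)
bond 1 stroke→TF1  (J2 effort already set via bond 3)
bond 4 stroke→I1  (J2 effort already set via bond 3)
bond 0 stroke→J1  (TF1: transformer flips bond 1)
bond 2 stroke→R1  (0-jn J1 has e-setter on 0)
bond 5 stroke→I2  (J1: bond 0 brought effort, rest push out)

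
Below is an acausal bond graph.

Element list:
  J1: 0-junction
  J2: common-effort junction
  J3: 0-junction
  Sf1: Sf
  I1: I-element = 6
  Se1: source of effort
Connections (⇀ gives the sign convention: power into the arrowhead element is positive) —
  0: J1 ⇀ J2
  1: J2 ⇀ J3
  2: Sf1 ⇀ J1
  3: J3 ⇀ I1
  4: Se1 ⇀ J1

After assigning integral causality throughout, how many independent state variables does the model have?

bond 2 →Sf1  (Sf1 (Sf) sets flow on bond)
bond 4 →J1  (Se1 fixes effort; stroke away)
bond 0 →J2  (J1 effort already set via bond 4)
bond 1 →J3  (common-e at J2 fixed by 0)
bond 3 →I1  (0-jn J3 has e-setter on 1)

1  (I1 all integral)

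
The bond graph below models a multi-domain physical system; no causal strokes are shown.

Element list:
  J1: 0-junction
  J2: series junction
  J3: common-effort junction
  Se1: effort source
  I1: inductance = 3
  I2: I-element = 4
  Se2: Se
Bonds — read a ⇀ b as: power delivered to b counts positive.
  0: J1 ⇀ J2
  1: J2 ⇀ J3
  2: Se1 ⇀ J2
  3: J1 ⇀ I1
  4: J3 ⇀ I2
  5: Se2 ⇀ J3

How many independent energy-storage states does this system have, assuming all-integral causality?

b2 →J2  (Se1 (Se) sets effort on bond)
b5 →J3  (source Se2 imposes e)
b1 →J2  (J3: bond 5 brought effort, rest push out)
b4 →I2  (common-e at J3 fixed by 5)
b0 →J1  (J2 needs exactly one f-in)
b3 →I1  (J1 effort already set via bond 0)

2  (I1, I2 all integral)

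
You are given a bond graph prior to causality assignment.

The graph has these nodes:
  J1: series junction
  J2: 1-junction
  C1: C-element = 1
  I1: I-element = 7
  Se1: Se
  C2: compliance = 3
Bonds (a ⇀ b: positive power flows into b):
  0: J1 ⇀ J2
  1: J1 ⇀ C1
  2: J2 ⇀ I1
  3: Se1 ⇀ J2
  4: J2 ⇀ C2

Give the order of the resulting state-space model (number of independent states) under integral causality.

3  (C1, C2, I1 all integral)

bond 3 stroke→J2  (Se1 fixes effort; stroke away)
bond 1 stroke→J1  (C1 outputs effort q/C1)
bond 0 stroke→J2  (only one flow-in slot at J1)
bond 2 stroke→I1  (I1 outputs flow p/I1)
bond 4 stroke→J2  (J2: bond 2 brought flow, rest push out)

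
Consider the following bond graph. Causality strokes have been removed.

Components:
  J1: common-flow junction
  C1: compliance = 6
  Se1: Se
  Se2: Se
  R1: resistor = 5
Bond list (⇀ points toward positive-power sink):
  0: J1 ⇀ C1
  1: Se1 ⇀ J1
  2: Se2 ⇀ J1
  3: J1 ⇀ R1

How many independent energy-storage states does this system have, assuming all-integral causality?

b1 stroke at J1  (Se1 fixes effort; stroke away)
b2 stroke at J1  (Se2 fixes effort; stroke away)
b0 stroke at J1  (C1 outputs effort q/C1)
b3 stroke at R1  (closing 1-jn rule on J1)

1  (C1 all integral)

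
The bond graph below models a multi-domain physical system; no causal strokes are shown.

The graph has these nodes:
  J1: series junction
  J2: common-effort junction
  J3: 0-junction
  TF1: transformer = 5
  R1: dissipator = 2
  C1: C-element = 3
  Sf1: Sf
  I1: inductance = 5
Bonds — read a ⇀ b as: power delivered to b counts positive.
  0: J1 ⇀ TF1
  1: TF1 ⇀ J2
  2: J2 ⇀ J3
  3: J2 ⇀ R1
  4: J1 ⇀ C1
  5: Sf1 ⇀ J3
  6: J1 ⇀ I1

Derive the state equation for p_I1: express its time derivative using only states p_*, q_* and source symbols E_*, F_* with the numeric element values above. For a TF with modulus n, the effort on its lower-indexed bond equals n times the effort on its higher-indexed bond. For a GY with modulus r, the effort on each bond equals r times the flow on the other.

b5 stroke→Sf1  (Sf1 (Sf) sets flow on bond)
b2 stroke→J3  (J3: last free bond brings effort in)
b4 stroke→J1  (C1: C, integral causality)
b6 stroke→I1  (prefer integral on I1)
b0 stroke→J1  (J1 flow already set via bond 6)
b1 stroke→TF1  (TF1: transformer flips bond 0)
b3 stroke→J2  (closing 0-jn rule on J2)

dp_I1/dt = -10*F_Sf1 - 10*p_I1 - q_C1/3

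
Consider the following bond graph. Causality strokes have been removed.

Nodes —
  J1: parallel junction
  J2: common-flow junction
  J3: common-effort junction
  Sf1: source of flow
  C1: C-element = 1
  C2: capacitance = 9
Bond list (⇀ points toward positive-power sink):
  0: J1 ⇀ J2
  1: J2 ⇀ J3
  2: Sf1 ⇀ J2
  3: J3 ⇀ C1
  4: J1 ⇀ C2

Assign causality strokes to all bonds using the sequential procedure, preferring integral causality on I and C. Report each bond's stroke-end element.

bond 2 stroke→Sf1  (Sf1 fixes flow; stroke at Sf1)
bond 0 stroke→J2  (common-f at J2 fixed by 2)
bond 1 stroke→J2  (J2 flow already set via bond 2)
bond 3 stroke→J3  (J3: last free bond brings effort in)
bond 4 stroke→J1  (J1: last free bond brings effort in)

b0 →J2
b1 →J2
b2 →Sf1
b3 →J3
b4 →J1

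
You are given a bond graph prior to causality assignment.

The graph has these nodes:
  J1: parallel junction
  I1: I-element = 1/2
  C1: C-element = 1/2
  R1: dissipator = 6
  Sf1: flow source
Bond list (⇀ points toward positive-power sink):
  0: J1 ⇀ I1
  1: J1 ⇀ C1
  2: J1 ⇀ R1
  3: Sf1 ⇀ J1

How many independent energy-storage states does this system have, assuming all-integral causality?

2  (C1, I1 all integral)

#3 stroke at Sf1  (Sf1 fixes flow; stroke at Sf1)
#0 stroke at I1  (prefer integral on I1)
#1 stroke at J1  (prefer integral on C1)
#2 stroke at R1  (0-jn J1 has e-setter on 1)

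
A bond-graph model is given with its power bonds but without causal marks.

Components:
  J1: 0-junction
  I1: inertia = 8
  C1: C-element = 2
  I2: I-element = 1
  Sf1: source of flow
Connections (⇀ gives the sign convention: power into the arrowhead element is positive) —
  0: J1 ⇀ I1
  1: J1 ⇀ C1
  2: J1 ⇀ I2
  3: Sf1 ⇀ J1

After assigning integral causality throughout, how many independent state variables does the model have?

3  (C1, I1, I2 all integral)

β3 |Sf1  (Sf1 fixes flow; stroke at Sf1)
β0 |I1  (I1: I, integral causality)
β1 |J1  (C1 outputs effort q/C1)
β2 |I2  (J1: bond 1 brought effort, rest push out)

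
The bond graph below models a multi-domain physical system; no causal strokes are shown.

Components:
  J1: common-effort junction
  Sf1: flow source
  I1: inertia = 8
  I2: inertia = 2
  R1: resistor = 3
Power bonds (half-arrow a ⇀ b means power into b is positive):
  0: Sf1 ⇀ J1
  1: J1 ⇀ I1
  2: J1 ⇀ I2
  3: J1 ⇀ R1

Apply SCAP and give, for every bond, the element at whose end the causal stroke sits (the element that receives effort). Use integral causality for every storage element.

#0 |Sf1
#1 |I1
#2 |I2
#3 |J1

b0 stroke→Sf1  (source Sf1 imposes f)
b1 stroke→I1  (I1: I, integral causality)
b2 stroke→I2  (I2: I, integral causality)
b3 stroke→J1  (J1: last free bond brings effort in)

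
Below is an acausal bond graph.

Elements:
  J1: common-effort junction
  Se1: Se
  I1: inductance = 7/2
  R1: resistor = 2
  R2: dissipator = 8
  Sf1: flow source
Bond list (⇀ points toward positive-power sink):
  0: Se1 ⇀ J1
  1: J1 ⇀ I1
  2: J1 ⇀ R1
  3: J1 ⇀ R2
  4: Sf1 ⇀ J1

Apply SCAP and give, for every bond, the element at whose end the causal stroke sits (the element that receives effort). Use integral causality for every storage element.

β0 stroke→J1
β1 stroke→I1
β2 stroke→R1
β3 stroke→R2
β4 stroke→Sf1

b0 stroke→J1  (Se1 fixes effort; stroke away)
b4 stroke→Sf1  (Sf1: flow source, stroke at near end)
b1 stroke→I1  (J1 effort already set via bond 0)
b2 stroke→R1  (J1: bond 0 brought effort, rest push out)
b3 stroke→R2  (common-e at J1 fixed by 0)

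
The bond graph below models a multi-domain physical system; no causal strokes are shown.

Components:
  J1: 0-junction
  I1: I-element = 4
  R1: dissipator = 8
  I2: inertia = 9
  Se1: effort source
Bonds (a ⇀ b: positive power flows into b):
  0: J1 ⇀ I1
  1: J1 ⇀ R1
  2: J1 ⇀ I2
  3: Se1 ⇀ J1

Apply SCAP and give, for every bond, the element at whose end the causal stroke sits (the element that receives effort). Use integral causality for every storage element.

bond 3 |J1  (Se1: effort source, stroke at far end)
bond 0 |I1  (J1 effort already set via bond 3)
bond 1 |R1  (0-jn J1 has e-setter on 3)
bond 2 |I2  (J1 effort already set via bond 3)

#0 |I1
#1 |R1
#2 |I2
#3 |J1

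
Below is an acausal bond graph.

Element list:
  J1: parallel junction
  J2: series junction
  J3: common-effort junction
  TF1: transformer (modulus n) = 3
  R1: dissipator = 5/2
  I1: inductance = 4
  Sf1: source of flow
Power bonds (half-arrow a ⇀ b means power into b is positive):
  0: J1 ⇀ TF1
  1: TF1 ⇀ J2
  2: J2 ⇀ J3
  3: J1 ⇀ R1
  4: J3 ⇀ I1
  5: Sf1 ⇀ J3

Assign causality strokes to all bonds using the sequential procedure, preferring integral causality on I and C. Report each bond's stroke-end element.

b5 stroke at Sf1  (Sf1 (Sf) sets flow on bond)
b4 stroke at I1  (I1 integral (f out))
b2 stroke at J3  (J3: last free bond brings effort in)
b1 stroke at J2  (J2 flow already set via bond 2)
b0 stroke at TF1  (TF1 one-in-one-out from 1)
b3 stroke at J1  (only one effort-in slot at J1)

b0 stroke at TF1
b1 stroke at J2
b2 stroke at J3
b3 stroke at J1
b4 stroke at I1
b5 stroke at Sf1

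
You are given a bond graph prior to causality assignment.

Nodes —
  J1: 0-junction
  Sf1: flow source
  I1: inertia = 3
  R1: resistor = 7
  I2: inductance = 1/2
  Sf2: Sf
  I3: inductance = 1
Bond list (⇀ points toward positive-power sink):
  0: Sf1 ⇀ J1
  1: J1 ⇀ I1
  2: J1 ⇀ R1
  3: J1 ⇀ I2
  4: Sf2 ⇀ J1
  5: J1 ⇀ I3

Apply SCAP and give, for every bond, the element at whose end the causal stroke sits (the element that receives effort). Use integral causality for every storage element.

bond 0 stroke at Sf1
bond 1 stroke at I1
bond 2 stroke at J1
bond 3 stroke at I2
bond 4 stroke at Sf2
bond 5 stroke at I3

#0 →Sf1  (source Sf1 imposes f)
#4 →Sf2  (Sf2 (Sf) sets flow on bond)
#1 →I1  (I1 outputs flow p/I1)
#3 →I2  (I2 outputs flow p/I2)
#5 →I3  (I3 outputs flow p/I3)
#2 →J1  (J1: last free bond brings effort in)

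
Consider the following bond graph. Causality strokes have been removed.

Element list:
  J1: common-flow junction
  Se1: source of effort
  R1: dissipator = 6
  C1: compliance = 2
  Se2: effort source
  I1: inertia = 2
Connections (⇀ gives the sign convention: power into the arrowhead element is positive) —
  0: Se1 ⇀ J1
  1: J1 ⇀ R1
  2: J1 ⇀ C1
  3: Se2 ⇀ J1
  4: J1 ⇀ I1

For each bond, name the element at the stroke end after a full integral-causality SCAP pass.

β0 |J1
β1 |J1
β2 |J1
β3 |J1
β4 |I1

#0 stroke at J1  (Se1 fixes effort; stroke away)
#3 stroke at J1  (Se2 fixes effort; stroke away)
#2 stroke at J1  (C1 outputs effort q/C1)
#4 stroke at I1  (I1 outputs flow p/I1)
#1 stroke at J1  (1-jn J1 has f-setter on 4)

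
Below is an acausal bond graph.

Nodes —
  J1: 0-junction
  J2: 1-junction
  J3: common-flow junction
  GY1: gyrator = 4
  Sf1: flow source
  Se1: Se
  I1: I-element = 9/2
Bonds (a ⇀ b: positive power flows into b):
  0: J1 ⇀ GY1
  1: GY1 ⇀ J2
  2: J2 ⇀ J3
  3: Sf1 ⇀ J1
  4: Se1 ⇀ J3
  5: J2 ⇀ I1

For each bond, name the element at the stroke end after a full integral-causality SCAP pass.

bond 0 |J1
bond 1 |J2
bond 2 |J2
bond 3 |Sf1
bond 4 |J3
bond 5 |I1

#3 →Sf1  (Sf1 fixes flow; stroke at Sf1)
#4 →J3  (Se1 fixes effort; stroke away)
#0 →J1  (J1: last free bond brings effort in)
#2 →J2  (only one flow-in slot at J3)
#1 →J2  (GY GY1: same side as bond 0)
#5 →I1  (J2 needs exactly one f-in)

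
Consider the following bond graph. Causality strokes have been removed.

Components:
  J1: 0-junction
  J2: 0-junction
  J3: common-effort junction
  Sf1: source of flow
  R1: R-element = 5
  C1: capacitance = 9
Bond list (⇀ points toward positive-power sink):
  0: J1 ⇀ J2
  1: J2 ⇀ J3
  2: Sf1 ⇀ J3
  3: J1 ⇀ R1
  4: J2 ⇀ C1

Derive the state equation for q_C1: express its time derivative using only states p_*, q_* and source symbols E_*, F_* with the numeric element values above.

b2 stroke at Sf1  (Sf1 (Sf) sets flow on bond)
b1 stroke at J3  (closing 0-jn rule on J3)
b4 stroke at J2  (prefer integral on C1)
b0 stroke at J1  (J2 effort already set via bond 4)
b3 stroke at R1  (J1 effort already set via bond 0)

dq_C1/dt = F_Sf1 - q_C1/45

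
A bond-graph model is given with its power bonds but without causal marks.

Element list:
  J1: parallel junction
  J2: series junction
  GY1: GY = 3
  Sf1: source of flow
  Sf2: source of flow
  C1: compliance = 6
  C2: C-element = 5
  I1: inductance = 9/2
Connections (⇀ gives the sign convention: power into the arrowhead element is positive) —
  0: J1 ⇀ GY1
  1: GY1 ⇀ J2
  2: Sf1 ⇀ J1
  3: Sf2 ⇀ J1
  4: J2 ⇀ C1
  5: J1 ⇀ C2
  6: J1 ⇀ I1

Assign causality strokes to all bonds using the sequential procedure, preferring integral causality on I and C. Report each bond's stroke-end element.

b2 stroke→Sf1  (Sf1 fixes flow; stroke at Sf1)
b3 stroke→Sf2  (Sf2: flow source, stroke at near end)
b4 stroke→J2  (prefer integral on C1)
b1 stroke→GY1  (closing 1-jn rule on J2)
b0 stroke→GY1  (GY GY1: same side as bond 1)
b5 stroke→J1  (C2 integral (e out))
b6 stroke→I1  (J1: bond 5 brought effort, rest push out)

bond 0 stroke at GY1
bond 1 stroke at GY1
bond 2 stroke at Sf1
bond 3 stroke at Sf2
bond 4 stroke at J2
bond 5 stroke at J1
bond 6 stroke at I1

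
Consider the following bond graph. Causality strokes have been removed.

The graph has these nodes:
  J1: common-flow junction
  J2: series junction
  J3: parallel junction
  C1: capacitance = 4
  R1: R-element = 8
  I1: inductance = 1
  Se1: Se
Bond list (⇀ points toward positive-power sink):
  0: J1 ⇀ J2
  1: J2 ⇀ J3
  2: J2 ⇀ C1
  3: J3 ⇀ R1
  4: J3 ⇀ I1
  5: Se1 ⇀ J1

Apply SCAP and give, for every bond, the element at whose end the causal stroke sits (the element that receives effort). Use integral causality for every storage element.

#0 stroke→J2
#1 stroke→J3
#2 stroke→J2
#3 stroke→R1
#4 stroke→I1
#5 stroke→J1

#5 stroke at J1  (source Se1 imposes e)
#0 stroke at J2  (only one flow-in slot at J1)
#2 stroke at J2  (C1 integral (e out))
#1 stroke at J3  (J2 needs exactly one f-in)
#3 stroke at R1  (0-jn J3 has e-setter on 1)
#4 stroke at I1  (J3: bond 1 brought effort, rest push out)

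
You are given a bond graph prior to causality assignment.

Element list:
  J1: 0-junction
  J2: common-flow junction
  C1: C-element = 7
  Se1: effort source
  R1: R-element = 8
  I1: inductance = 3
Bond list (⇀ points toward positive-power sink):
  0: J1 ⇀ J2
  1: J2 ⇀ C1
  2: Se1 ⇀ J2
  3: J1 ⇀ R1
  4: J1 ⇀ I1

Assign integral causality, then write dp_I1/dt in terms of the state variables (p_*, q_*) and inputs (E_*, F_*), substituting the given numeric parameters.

dp_I1/dt = -E_Se1 + q_C1/7

bond 2 stroke→J2  (Se1: effort source, stroke at far end)
bond 1 stroke→J2  (C1: C, integral causality)
bond 0 stroke→J1  (J2: last free bond brings flow in)
bond 3 stroke→R1  (0-jn J1 has e-setter on 0)
bond 4 stroke→I1  (common-e at J1 fixed by 0)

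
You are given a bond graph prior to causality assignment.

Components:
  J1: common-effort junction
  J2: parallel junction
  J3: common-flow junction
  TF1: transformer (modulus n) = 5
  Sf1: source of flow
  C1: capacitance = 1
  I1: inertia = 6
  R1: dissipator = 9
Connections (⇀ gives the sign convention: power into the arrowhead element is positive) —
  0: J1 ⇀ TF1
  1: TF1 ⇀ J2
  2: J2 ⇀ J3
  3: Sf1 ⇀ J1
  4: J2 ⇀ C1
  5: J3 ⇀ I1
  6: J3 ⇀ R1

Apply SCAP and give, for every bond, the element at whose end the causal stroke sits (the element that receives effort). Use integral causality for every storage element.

bond 0 →J1
bond 1 →TF1
bond 2 →J3
bond 3 →Sf1
bond 4 →J2
bond 5 →I1
bond 6 →J3

b3 stroke at Sf1  (Sf1 fixes flow; stroke at Sf1)
b0 stroke at J1  (only one effort-in slot at J1)
b1 stroke at TF1  (TF1: transformer flips bond 0)
b4 stroke at J2  (C1 integral (e out))
b2 stroke at J3  (0-jn J2 has e-setter on 4)
b5 stroke at I1  (prefer integral on I1)
b6 stroke at J3  (common-f at J3 fixed by 5)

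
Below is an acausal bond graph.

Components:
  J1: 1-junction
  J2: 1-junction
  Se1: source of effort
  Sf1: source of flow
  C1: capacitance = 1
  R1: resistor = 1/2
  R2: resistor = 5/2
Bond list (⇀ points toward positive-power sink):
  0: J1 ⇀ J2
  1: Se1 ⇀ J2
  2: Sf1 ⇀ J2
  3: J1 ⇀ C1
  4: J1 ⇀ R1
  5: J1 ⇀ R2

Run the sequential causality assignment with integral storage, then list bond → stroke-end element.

β0 stroke at J2
β1 stroke at J2
β2 stroke at Sf1
β3 stroke at J1
β4 stroke at J1
β5 stroke at J1

β1 stroke→J2  (Se1 (Se) sets effort on bond)
β2 stroke→Sf1  (source Sf1 imposes f)
β0 stroke→J2  (J2 flow already set via bond 2)
β3 stroke→J1  (J1: bond 0 brought flow, rest push out)
β4 stroke→J1  (J1 flow already set via bond 0)
β5 stroke→J1  (1-jn J1 has f-setter on 0)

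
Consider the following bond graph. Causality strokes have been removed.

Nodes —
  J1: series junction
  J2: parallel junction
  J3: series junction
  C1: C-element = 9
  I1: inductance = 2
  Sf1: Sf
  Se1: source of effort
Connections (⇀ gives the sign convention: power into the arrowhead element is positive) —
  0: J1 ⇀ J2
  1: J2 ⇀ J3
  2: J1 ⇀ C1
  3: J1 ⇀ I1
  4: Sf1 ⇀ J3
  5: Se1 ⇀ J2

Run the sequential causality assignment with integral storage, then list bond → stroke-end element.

b0 stroke→J1
b1 stroke→J3
b2 stroke→J1
b3 stroke→I1
b4 stroke→Sf1
b5 stroke→J2

bond 4 |Sf1  (Sf1 (Sf) sets flow on bond)
bond 5 |J2  (Se1 (Se) sets effort on bond)
bond 0 |J1  (common-e at J2 fixed by 5)
bond 1 |J3  (common-e at J2 fixed by 5)
bond 2 |J1  (C1 integral (e out))
bond 3 |I1  (J1 needs exactly one f-in)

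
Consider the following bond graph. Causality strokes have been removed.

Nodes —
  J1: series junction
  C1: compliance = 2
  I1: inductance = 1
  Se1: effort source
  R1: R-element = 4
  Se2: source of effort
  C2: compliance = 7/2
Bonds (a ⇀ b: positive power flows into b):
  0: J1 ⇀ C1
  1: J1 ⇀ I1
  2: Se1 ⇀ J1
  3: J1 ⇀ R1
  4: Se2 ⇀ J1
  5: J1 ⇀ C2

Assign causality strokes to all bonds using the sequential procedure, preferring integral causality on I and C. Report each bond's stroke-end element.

bond 2 →J1  (Se1 (Se) sets effort on bond)
bond 4 →J1  (Se2 (Se) sets effort on bond)
bond 0 →J1  (C1 integral (e out))
bond 1 →I1  (prefer integral on I1)
bond 3 →J1  (1-jn J1 has f-setter on 1)
bond 5 →J1  (common-f at J1 fixed by 1)

bond 0 |J1
bond 1 |I1
bond 2 |J1
bond 3 |J1
bond 4 |J1
bond 5 |J1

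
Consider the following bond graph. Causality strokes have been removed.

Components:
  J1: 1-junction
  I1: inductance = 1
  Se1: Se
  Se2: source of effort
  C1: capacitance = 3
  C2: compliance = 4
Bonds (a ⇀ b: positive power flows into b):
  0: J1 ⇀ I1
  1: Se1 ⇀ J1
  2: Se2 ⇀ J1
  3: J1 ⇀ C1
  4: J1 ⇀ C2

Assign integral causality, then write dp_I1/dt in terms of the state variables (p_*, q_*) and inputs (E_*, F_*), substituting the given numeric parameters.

bond 1 →J1  (source Se1 imposes e)
bond 2 →J1  (Se2: effort source, stroke at far end)
bond 0 →I1  (I1 integral (f out))
bond 3 →J1  (J1 flow already set via bond 0)
bond 4 →J1  (J1: bond 0 brought flow, rest push out)

dp_I1/dt = E_Se1 + E_Se2 - q_C1/3 - q_C2/4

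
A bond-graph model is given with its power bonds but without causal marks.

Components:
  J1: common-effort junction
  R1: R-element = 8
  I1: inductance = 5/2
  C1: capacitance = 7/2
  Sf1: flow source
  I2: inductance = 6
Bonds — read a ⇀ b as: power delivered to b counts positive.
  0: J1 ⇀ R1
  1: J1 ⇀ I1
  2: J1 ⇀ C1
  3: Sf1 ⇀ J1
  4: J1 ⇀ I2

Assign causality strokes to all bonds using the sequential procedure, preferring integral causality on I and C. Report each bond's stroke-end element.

b0 →R1
b1 →I1
b2 →J1
b3 →Sf1
b4 →I2

β3 stroke→Sf1  (Sf1 fixes flow; stroke at Sf1)
β1 stroke→I1  (I1: I, integral causality)
β2 stroke→J1  (C1 outputs effort q/C1)
β0 stroke→R1  (J1 effort already set via bond 2)
β4 stroke→I2  (0-jn J1 has e-setter on 2)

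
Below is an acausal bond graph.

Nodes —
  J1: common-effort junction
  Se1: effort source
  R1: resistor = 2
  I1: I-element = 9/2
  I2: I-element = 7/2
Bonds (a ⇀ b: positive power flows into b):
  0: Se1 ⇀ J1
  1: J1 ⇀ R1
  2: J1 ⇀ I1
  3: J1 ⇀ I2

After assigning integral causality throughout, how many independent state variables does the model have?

2  (I1, I2 all integral)

β0 stroke→J1  (Se1 fixes effort; stroke away)
β1 stroke→R1  (J1: bond 0 brought effort, rest push out)
β2 stroke→I1  (common-e at J1 fixed by 0)
β3 stroke→I2  (common-e at J1 fixed by 0)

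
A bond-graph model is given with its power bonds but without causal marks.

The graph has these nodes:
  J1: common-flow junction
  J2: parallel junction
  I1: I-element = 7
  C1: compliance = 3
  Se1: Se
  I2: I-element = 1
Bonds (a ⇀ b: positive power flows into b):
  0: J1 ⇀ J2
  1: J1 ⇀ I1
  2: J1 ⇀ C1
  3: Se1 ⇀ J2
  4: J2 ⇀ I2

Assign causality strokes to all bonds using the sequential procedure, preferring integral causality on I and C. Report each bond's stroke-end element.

b0 stroke at J1
b1 stroke at I1
b2 stroke at J1
b3 stroke at J2
b4 stroke at I2

bond 3 →J2  (Se1 (Se) sets effort on bond)
bond 0 →J1  (0-jn J2 has e-setter on 3)
bond 4 →I2  (common-e at J2 fixed by 3)
bond 1 →I1  (I1 outputs flow p/I1)
bond 2 →J1  (1-jn J1 has f-setter on 1)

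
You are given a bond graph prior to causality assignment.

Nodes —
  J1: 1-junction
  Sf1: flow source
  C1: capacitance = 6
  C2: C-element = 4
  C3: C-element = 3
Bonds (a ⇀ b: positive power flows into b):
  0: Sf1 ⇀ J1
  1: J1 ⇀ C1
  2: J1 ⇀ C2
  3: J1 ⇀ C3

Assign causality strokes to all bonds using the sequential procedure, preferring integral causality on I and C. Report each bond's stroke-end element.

b0 →Sf1
b1 →J1
b2 →J1
b3 →J1

b0 stroke→Sf1  (Sf1 fixes flow; stroke at Sf1)
b1 stroke→J1  (J1 flow already set via bond 0)
b2 stroke→J1  (1-jn J1 has f-setter on 0)
b3 stroke→J1  (common-f at J1 fixed by 0)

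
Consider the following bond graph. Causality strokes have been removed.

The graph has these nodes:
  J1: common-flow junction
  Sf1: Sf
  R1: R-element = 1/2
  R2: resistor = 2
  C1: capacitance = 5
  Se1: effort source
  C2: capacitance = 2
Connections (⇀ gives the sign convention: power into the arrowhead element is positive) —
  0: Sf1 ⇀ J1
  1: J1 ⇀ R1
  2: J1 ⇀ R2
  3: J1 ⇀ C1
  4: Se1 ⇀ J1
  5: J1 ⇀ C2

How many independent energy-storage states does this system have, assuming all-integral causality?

β0 stroke→Sf1  (Sf1: flow source, stroke at near end)
β4 stroke→J1  (Se1: effort source, stroke at far end)
β1 stroke→J1  (J1: bond 0 brought flow, rest push out)
β2 stroke→J1  (J1 flow already set via bond 0)
β3 stroke→J1  (1-jn J1 has f-setter on 0)
β5 stroke→J1  (J1: bond 0 brought flow, rest push out)

2  (C1, C2 all integral)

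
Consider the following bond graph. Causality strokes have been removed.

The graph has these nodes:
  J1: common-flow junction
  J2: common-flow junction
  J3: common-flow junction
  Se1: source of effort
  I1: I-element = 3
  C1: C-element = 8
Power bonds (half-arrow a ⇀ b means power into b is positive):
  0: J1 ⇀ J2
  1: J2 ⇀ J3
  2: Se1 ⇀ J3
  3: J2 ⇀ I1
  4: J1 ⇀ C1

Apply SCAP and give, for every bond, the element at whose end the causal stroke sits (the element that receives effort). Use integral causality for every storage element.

β2 stroke at J3  (Se1 fixes effort; stroke away)
β1 stroke at J2  (J3: last free bond brings flow in)
β3 stroke at I1  (I1 integral (f out))
β0 stroke at J2  (common-f at J2 fixed by 3)
β4 stroke at J1  (common-f at J1 fixed by 0)

b0 |J2
b1 |J2
b2 |J3
b3 |I1
b4 |J1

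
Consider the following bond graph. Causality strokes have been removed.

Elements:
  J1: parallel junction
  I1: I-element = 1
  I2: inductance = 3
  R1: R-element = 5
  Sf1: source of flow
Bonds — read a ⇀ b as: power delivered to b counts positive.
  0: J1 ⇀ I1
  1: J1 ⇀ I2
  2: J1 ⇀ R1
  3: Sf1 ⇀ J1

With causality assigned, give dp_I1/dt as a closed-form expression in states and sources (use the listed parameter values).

dp_I1/dt = 5*F_Sf1 - 5*p_I1 - 5*p_I2/3

β3 stroke at Sf1  (Sf1 (Sf) sets flow on bond)
β0 stroke at I1  (prefer integral on I1)
β1 stroke at I2  (I2 integral (f out))
β2 stroke at J1  (only one effort-in slot at J1)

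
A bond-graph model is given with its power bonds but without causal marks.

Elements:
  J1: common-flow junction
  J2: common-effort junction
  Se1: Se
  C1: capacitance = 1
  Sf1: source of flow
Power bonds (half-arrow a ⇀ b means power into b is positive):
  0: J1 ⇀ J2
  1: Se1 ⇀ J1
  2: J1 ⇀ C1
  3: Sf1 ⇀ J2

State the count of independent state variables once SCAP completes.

1  (C1 all integral)

b1 stroke→J1  (Se1 fixes effort; stroke away)
b3 stroke→Sf1  (source Sf1 imposes f)
b0 stroke→J2  (closing 0-jn rule on J2)
b2 stroke→J1  (1-jn J1 has f-setter on 0)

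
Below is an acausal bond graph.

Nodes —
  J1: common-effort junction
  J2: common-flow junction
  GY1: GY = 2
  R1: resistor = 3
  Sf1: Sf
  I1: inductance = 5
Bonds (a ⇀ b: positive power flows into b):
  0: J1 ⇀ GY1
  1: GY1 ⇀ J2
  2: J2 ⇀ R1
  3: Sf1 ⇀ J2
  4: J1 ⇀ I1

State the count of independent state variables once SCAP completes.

b3 stroke→Sf1  (Sf1 fixes flow; stroke at Sf1)
b1 stroke→J2  (1-jn J2 has f-setter on 3)
b2 stroke→J2  (1-jn J2 has f-setter on 3)
b0 stroke→J1  (GY1 both-in/both-out from 1)
b4 stroke→I1  (0-jn J1 has e-setter on 0)

1  (I1 all integral)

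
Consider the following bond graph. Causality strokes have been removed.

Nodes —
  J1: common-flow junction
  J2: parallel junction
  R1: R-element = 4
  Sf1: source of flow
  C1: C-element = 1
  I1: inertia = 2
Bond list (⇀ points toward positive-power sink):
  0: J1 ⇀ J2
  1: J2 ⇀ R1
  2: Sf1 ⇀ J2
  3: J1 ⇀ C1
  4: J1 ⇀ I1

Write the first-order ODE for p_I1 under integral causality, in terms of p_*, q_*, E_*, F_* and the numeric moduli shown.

dp_I1/dt = -4*F_Sf1 - 2*p_I1 - q_C1

#2 stroke→Sf1  (source Sf1 imposes f)
#3 stroke→J1  (C1: C, integral causality)
#4 stroke→I1  (I1 integral (f out))
#0 stroke→J1  (common-f at J1 fixed by 4)
#1 stroke→J2  (closing 0-jn rule on J2)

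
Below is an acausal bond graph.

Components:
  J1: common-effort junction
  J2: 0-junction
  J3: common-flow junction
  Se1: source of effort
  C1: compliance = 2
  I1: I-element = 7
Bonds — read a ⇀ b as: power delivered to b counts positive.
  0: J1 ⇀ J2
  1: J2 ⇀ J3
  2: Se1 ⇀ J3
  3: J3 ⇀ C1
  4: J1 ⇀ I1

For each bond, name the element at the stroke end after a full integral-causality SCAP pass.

#2 |J3  (source Se1 imposes e)
#3 |J3  (C1 integral (e out))
#1 |J2  (closing 1-jn rule on J3)
#0 |J1  (common-e at J2 fixed by 1)
#4 |I1  (J1 effort already set via bond 0)

bond 0 →J1
bond 1 →J2
bond 2 →J3
bond 3 →J3
bond 4 →I1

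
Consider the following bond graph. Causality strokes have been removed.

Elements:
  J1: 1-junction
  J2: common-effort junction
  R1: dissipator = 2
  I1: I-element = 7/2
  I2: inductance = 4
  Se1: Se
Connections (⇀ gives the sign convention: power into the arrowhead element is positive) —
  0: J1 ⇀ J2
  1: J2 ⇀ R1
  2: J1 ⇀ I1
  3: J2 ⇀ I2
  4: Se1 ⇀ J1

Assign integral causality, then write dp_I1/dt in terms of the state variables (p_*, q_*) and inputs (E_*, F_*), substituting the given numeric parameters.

b4 →J1  (Se1: effort source, stroke at far end)
b2 →I1  (I1 integral (f out))
b0 →J1  (common-f at J1 fixed by 2)
b3 →I2  (I2 integral (f out))
b1 →J2  (J2 needs exactly one e-in)

dp_I1/dt = E_Se1 - 4*p_I1/7 + p_I2/2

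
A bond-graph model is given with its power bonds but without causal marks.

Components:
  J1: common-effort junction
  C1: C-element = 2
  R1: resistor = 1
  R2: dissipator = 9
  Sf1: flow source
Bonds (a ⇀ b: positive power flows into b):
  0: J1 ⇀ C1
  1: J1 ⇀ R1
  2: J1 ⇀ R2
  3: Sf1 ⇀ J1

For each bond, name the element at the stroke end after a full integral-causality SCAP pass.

bond 3 stroke→Sf1  (Sf1: flow source, stroke at near end)
bond 0 stroke→J1  (prefer integral on C1)
bond 1 stroke→R1  (J1: bond 0 brought effort, rest push out)
bond 2 stroke→R2  (common-e at J1 fixed by 0)

β0 →J1
β1 →R1
β2 →R2
β3 →Sf1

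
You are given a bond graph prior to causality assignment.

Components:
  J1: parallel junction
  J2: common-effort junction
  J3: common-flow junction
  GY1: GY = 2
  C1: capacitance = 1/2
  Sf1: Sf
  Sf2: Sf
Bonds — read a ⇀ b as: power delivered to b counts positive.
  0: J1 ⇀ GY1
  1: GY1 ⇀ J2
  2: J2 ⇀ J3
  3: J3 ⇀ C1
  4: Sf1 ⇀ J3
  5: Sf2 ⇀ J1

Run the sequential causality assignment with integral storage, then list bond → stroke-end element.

#4 |Sf1  (source Sf1 imposes f)
#5 |Sf2  (source Sf2 imposes f)
#0 |J1  (J1 needs exactly one e-in)
#2 |J3  (J3 flow already set via bond 4)
#3 |J3  (1-jn J3 has f-setter on 4)
#1 |J2  (GY GY1: same side as bond 0)

β0 stroke→J1
β1 stroke→J2
β2 stroke→J3
β3 stroke→J3
β4 stroke→Sf1
β5 stroke→Sf2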